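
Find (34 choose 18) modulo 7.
6

Using Lucas' theorem:
Write n=34 and k=18 in base 7:
n in base 7: [4, 6]
k in base 7: [2, 4]
C(34,18) mod 7 = ∏ C(n_i, k_i) mod 7
Digit binomials (mod 7): C(4,2) = 6; C(6,4) = 15 ≡ 1
Product: 6 × 1 = 6 ≡ 6 (mod 7)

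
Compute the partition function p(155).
66493182097

p(n) counts ways to write n as a sum of positive integers (order ignored).
Euler's pentagonal recurrence: p(k) = p(k-1) + p(k-2) - p(k-5) - p(k-7) + p(k-12) + p(k-15) - ... (offsets j(3j∓1)/2, signs ++--, p(0)=1, p(<0)=0).
DP table for k = 0..154: p(0)=1, p(1)=1, p(2)=2, p(3)=3, p(4)=5, p(5)=7, p(6)=11, p(7)=15, p(8)=22, p(9)=30, p(10)=42, p(11)=56, p(12)=77, p(13)=101, p(14)=135, p(15)=176, p(16)=231, p(17)=297, p(18)=385, p(19)=490, p(20)=627, p(21)=792, p(22)=1002, p(23)=1255, p(24)=1575, p(25)=1958, p(26)=2436, p(27)=3010, p(28)=3718, p(29)=4565, p(30)=5604, p(31)=6842, p(32)=8349, p(33)=10143, p(34)=12310, p(35)=14883, p(36)=17977, p(37)=21637, p(38)=26015, p(39)=31185, p(40)=37338, p(41)=44583, p(42)=53174, p(43)=63261, p(44)=75175, p(45)=89134, p(46)=105558, p(47)=124754, p(48)=147273, p(49)=173525, p(50)=204226, p(51)=239943, p(52)=281589, p(53)=329931, p(54)=386155, p(55)=451276, p(56)=526823, p(57)=614154, p(58)=715220, p(59)=831820, p(60)=966467, p(61)=1121505, p(62)=1300156, p(63)=1505499, p(64)=1741630, p(65)=2012558, p(66)=2323520, p(67)=2679689, p(68)=3087735, p(69)=3554345, p(70)=4087968, p(71)=4697205, p(72)=5392783, p(73)=6185689, p(74)=7089500, p(75)=8118264, p(76)=9289091, p(77)=10619863, p(78)=12132164, p(79)=13848650, p(80)=15796476, p(81)=18004327, p(82)=20506255, p(83)=23338469, p(84)=26543660, p(85)=30167357, p(86)=34262962, p(87)=38887673, p(88)=44108109, p(89)=49995925, p(90)=56634173, p(91)=64112359, p(92)=72533807, p(93)=82010177, p(94)=92669720, p(95)=104651419, p(96)=118114304, p(97)=133230930, p(98)=150198136, p(99)=169229875, p(100)=190569292, p(101)=214481126, p(102)=241265379, p(103)=271248950, p(104)=304801365, p(105)=342325709, p(106)=384276336, p(107)=431149389, p(108)=483502844, p(109)=541946240, p(110)=607163746, p(111)=679903203, p(112)=761002156, p(113)=851376628, p(114)=952050665, p(115)=1064144451, p(116)=1188908248, p(117)=1327710076, p(118)=1482074143, p(119)=1653668665, p(120)=1844349560, p(121)=2056148051, p(122)=2291320912, p(123)=2552338241, p(124)=2841940500, p(125)=3163127352, p(126)=3519222692, p(127)=3913864295, p(128)=4351078600, p(129)=4835271870, p(130)=5371315400, p(131)=5964539504, p(132)=6620830889, p(133)=7346629512, p(134)=8149040695, p(135)=9035836076, p(136)=10015581680, p(137)=11097645016, p(138)=12292341831, p(139)=13610949895, p(140)=15065878135, p(141)=16670689208, p(142)=18440293320, p(143)=20390982757, p(144)=22540654445, p(145)=24908858009, p(146)=27517052599, p(147)=30388671978, p(148)=33549419497, p(149)=37027355200, p(150)=40853235313, p(151)=45060624582, p(152)=49686288421, p(153)=54770336324, p(154)=60356673280.
Final step: p(155) = p(154) + p(153) - p(150) - p(148) + p(143) + p(140) - p(133) - p(129) + p(120) + p(115) - p(104) - p(98) + p(85) + p(78) - p(63) - p(55) + p(38) + p(29) - p(10) - p(0)
= 60356673280 + 54770336324 - 40853235313 - 33549419497 + 20390982757 + 15065878135 - 7346629512 - 4835271870 + 1844349560 + 1064144451 - 304801365 - 150198136 + 30167357 + 12132164 - 1505499 - 451276 + 26015 + 4565 - 42 - 1
= 66493182097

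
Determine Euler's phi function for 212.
104

212 = 2^2 × 53
φ(n) = n × ∏(1 - 1/p) for each prime p dividing n
φ(212) = 212 × (1 - 1/2) × (1 - 1/53) = 104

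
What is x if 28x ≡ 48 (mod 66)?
x ≡ 30 (mod 33)

gcd(28, 66) = 2, which divides 48, so solutions exist.
Divide through by 2: 14x ≡ 24 (mod 33).
Find 14^(-1) mod 33 by the extended Euclidean algorithm:
33 = 2 × 14 + 5  ⟹  5 = (1)·33 + (-2)·14
14 = 2 × 5 + 4  ⟹  4 = (-2)·33 + (5)·14
5 = 1 × 4 + 1  ⟹  1 = (3)·33 + (-7)·14
So (-7)·14 ≡ 1 (mod 33), i.e. 14^(-1) ≡ -7 ≡ 26 (mod 33).
x ≡ 26 × 24 = 624 ≡ 30 (mod 33).
Check: 28 × 30 = 840 ≡ 48 (mod 66).
x ≡ 30 (mod 33), giving 2 solutions mod 66.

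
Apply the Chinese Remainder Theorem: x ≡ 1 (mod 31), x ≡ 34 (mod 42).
1210

Using Chinese Remainder Theorem:
M = 31 × 42 = 1302
M1 = 42, M2 = 31
y1 = 42^(-1) mod 31 = 17
y2 = 31^(-1) mod 42 = 19
x = (1×42×17 + 34×31×19) mod 1302 = 1210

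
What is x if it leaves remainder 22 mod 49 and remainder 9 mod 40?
169

Using Chinese Remainder Theorem:
M = 49 × 40 = 1960
M1 = 40, M2 = 49
y1 = 40^(-1) mod 49 = 38
y2 = 49^(-1) mod 40 = 9
x = (22×40×38 + 9×49×9) mod 1960 = 169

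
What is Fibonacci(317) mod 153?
149

Matrix identity: Q^n = [[F_(n+1), F_n], [F_n, F_(n-1)]] with Q = [[1,1],[1,0]].
n = 317 = 100111101₂. Square-and-multiply, entries mod 153:
Q^1 = [[1,1],[1,0]]
Q^2 = (Q^1)² = [[2,1],[1,1]]
Q^4 = (Q^2)² = [[5,3],[3,2]]
Q^9 = (Q^4)²·Q = [[55,34],[34,21]]
Q^19 = (Q^9)²·Q = [[33,50],[50,136]]
Q^39 = (Q^19)²·Q = [[105,70],[70,35]]
Q^79 = (Q^39)²·Q = [[21,13],[13,8]]
Q^158 = (Q^79)² = [[151,71],[71,80]]
Q^317 = (Q^158)²·Q = [[26,149],[149,30]]
F_317 mod 153 = Q^317[0][1] = 149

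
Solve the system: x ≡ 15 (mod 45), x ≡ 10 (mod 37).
195

Using Chinese Remainder Theorem:
M = 45 × 37 = 1665
M1 = 37, M2 = 45
y1 = 37^(-1) mod 45 = 28
y2 = 45^(-1) mod 37 = 14
x = (15×37×28 + 10×45×14) mod 1665 = 195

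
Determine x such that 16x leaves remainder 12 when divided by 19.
x ≡ 15 (mod 19)

gcd(16, 19) = 1, which divides 12, so solutions exist.
Find 16^(-1) mod 19 by the extended Euclidean algorithm:
19 = 1 × 16 + 3  ⟹  3 = (1)·19 + (-1)·16
16 = 5 × 3 + 1  ⟹  1 = (-5)·19 + (6)·16
So (6)·16 ≡ 1 (mod 19), i.e. 16^(-1) ≡ 6 (mod 19).
x ≡ 6 × 12 = 72 ≡ 15 (mod 19).
Check: 16 × 15 = 240 ≡ 12 (mod 19).
Unique solution: x ≡ 15 (mod 19)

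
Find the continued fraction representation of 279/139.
[2; 139]

Euclidean algorithm steps:
279 = 2 × 139 + 1
139 = 139 × 1 + 0
Continued fraction: [2; 139]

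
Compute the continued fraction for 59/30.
[1; 1, 29]

Euclidean algorithm steps:
59 = 1 × 30 + 29
30 = 1 × 29 + 1
29 = 29 × 1 + 0
Continued fraction: [1; 1, 29]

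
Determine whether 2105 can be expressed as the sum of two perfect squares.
13² + 44² (a=13, b=44)

Factorization: 2105 = 5 × 421
By Fermat: n is sum of two squares iff every prime p ≡ 3 (mod 4) appears to even power.
All primes ≡ 3 (mod 4) appear to even power.
Search a = 0, 1, 2, … for 2105 - a² a perfect square: first hit at a = 13: 2105 - 169 = 1936 = 44².
2105 = 13² + 44² = 169 + 1936 ✓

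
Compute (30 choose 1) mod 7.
2

Using Lucas' theorem:
Write n=30 and k=1 in base 7:
n in base 7: [4, 2]
k in base 7: [0, 1]
C(30,1) mod 7 = ∏ C(n_i, k_i) mod 7
Digit binomials (mod 7): C(4,0) = 1; C(2,1) = 2
Product: 1 × 2 = 2 ≡ 2 (mod 7)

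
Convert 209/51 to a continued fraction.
[4; 10, 5]

Euclidean algorithm steps:
209 = 4 × 51 + 5
51 = 10 × 5 + 1
5 = 5 × 1 + 0
Continued fraction: [4; 10, 5]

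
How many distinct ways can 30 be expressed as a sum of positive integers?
5604

p(n) counts ways to write n as a sum of positive integers (order ignored).
Euler's pentagonal recurrence: p(k) = p(k-1) + p(k-2) - p(k-5) - p(k-7) + p(k-12) + p(k-15) - ... (offsets j(3j∓1)/2, signs ++--, p(0)=1, p(<0)=0).
DP table for k = 0..29: p(0)=1, p(1)=1, p(2)=2, p(3)=3, p(4)=5, p(5)=7, p(6)=11, p(7)=15, p(8)=22, p(9)=30, p(10)=42, p(11)=56, p(12)=77, p(13)=101, p(14)=135, p(15)=176, p(16)=231, p(17)=297, p(18)=385, p(19)=490, p(20)=627, p(21)=792, p(22)=1002, p(23)=1255, p(24)=1575, p(25)=1958, p(26)=2436, p(27)=3010, p(28)=3718, p(29)=4565.
Final step: p(30) = p(29) + p(28) - p(25) - p(23) + p(18) + p(15) - p(8) - p(4)
= 4565 + 3718 - 1958 - 1255 + 385 + 176 - 22 - 5
= 5604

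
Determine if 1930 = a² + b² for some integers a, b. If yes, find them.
9² + 43² (a=9, b=43)

Factorization: 1930 = 2 × 5 × 193
By Fermat: n is sum of two squares iff every prime p ≡ 3 (mod 4) appears to even power.
All primes ≡ 3 (mod 4) appear to even power.
Search a = 0, 1, 2, … for 1930 - a² a perfect square: first hit at a = 9: 1930 - 81 = 1849 = 43².
1930 = 9² + 43² = 81 + 1849 ✓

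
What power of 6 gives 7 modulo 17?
5

Baby-step giant-step with step n = ⌈√17⌉ = 5.
Baby steps 6^j mod 17 (j:value) for j=0..4: 0:1, 1:6, 2:2, 3:12, 4:4.
Giant-step multiplier: 6^(-5) ≡ 6^(16-5) = 6^11 ≡ 5 (mod 17).
Giant steps γ_i = 7·5^i mod 17: γ_0=7, γ_1=1 (in table at j=0).
x = i·n + j = 1·5 + 0 = 5.
Check: 6^5 ≡ 7 (mod 17).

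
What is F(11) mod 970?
89

Matrix identity: Q^n = [[F_(n+1), F_n], [F_n, F_(n-1)]] with Q = [[1,1],[1,0]].
n = 11 = 1011₂. Square-and-multiply, entries mod 970:
Q^1 = [[1,1],[1,0]]
Q^2 = (Q^1)² = [[2,1],[1,1]]
Q^5 = (Q^2)²·Q = [[8,5],[5,3]]
Q^11 = (Q^5)²·Q = [[144,89],[89,55]]
F_11 mod 970 = Q^11[0][1] = 89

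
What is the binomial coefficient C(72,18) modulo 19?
0

Using Lucas' theorem:
Write n=72 and k=18 in base 19:
n in base 19: [3, 15]
k in base 19: [0, 18]
C(72,18) mod 19 = ∏ C(n_i, k_i) mod 19
Digit binomials (mod 19): C(3,0) = 1; C(15,18) = 0 (k_i > n_i)
Product: 1 × 0 = 0 ≡ 0 (mod 19)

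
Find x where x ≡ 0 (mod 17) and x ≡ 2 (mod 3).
17

Using Chinese Remainder Theorem:
M = 17 × 3 = 51
M1 = 3, M2 = 17
y1 = 3^(-1) mod 17 = 6
y2 = 17^(-1) mod 3 = 2
x = (0×3×6 + 2×17×2) mod 51 = 17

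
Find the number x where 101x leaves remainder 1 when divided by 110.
61

gcd(101, 110) = 1, so the inverse exists.
Extended Euclidean algorithm on (110, 101):
110 = 1 × 101 + 9  ⟹  9 = (1)·110 + (-1)·101
101 = 11 × 9 + 2  ⟹  2 = (-11)·110 + (12)·101
9 = 4 × 2 + 1  ⟹  1 = (45)·110 + (-49)·101
So (-49)·101 ≡ 1 (mod 110), i.e. 101^(-1) ≡ -49 ≡ 61 (mod 110).
Check: 101 × 61 = 6161 ≡ 1 (mod 110)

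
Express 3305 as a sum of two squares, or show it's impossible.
13² + 56² (a=13, b=56)

Factorization: 3305 = 5 × 661
By Fermat: n is sum of two squares iff every prime p ≡ 3 (mod 4) appears to even power.
All primes ≡ 3 (mod 4) appear to even power.
Search a = 0, 1, 2, … for 3305 - a² a perfect square: first hit at a = 13: 3305 - 169 = 3136 = 56².
3305 = 13² + 56² = 169 + 3136 ✓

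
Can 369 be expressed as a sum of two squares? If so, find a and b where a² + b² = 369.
12² + 15² (a=12, b=15)

Factorization: 369 = 3^2 × 41
By Fermat: n is sum of two squares iff every prime p ≡ 3 (mod 4) appears to even power.
All primes ≡ 3 (mod 4) appear to even power.
Search a = 0, 1, 2, … for 369 - a² a perfect square: first hit at a = 12: 369 - 144 = 225 = 15².
369 = 12² + 15² = 144 + 225 ✓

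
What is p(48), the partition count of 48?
147273

p(n) counts ways to write n as a sum of positive integers (order ignored).
Euler's pentagonal recurrence: p(k) = p(k-1) + p(k-2) - p(k-5) - p(k-7) + p(k-12) + p(k-15) - ... (offsets j(3j∓1)/2, signs ++--, p(0)=1, p(<0)=0).
DP table for k = 0..47: p(0)=1, p(1)=1, p(2)=2, p(3)=3, p(4)=5, p(5)=7, p(6)=11, p(7)=15, p(8)=22, p(9)=30, p(10)=42, p(11)=56, p(12)=77, p(13)=101, p(14)=135, p(15)=176, p(16)=231, p(17)=297, p(18)=385, p(19)=490, p(20)=627, p(21)=792, p(22)=1002, p(23)=1255, p(24)=1575, p(25)=1958, p(26)=2436, p(27)=3010, p(28)=3718, p(29)=4565, p(30)=5604, p(31)=6842, p(32)=8349, p(33)=10143, p(34)=12310, p(35)=14883, p(36)=17977, p(37)=21637, p(38)=26015, p(39)=31185, p(40)=37338, p(41)=44583, p(42)=53174, p(43)=63261, p(44)=75175, p(45)=89134, p(46)=105558, p(47)=124754.
Final step: p(48) = p(47) + p(46) - p(43) - p(41) + p(36) + p(33) - p(26) - p(22) + p(13) + p(8)
= 124754 + 105558 - 63261 - 44583 + 17977 + 10143 - 2436 - 1002 + 101 + 22
= 147273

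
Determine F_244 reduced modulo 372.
3

Matrix identity: Q^n = [[F_(n+1), F_n], [F_n, F_(n-1)]] with Q = [[1,1],[1,0]].
n = 244 = 11110100₂. Square-and-multiply, entries mod 372:
Q^1 = [[1,1],[1,0]]
Q^3 = (Q^1)²·Q = [[3,2],[2,1]]
Q^7 = (Q^3)²·Q = [[21,13],[13,8]]
Q^15 = (Q^7)²·Q = [[243,238],[238,5]]
Q^30 = (Q^15)² = [[1,248],[248,125]]
Q^61 = (Q^30)²·Q = [[125,125],[125,0]]
Q^122 = (Q^61)² = [[2,1],[1,1]]
Q^244 = (Q^122)² = [[5,3],[3,2]]
F_244 mod 372 = Q^244[0][1] = 3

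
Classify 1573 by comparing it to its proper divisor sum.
deficient

Proper divisors of 1573: sum = 1 + 11 + 13 + 121 + 143 = 289
Since 289 < 1573, 1573 is deficient.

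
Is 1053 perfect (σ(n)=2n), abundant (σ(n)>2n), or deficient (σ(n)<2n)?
deficient

Proper divisors of 1053: sum = 1 + 3 + 9 + 13 + 27 + 39 + 81 + 117 + 351 = 641
Since 641 < 1053, 1053 is deficient.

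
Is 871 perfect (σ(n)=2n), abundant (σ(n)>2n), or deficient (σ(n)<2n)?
deficient

Proper divisors of 871: sum = 1 + 13 + 67 = 81
Since 81 < 871, 871 is deficient.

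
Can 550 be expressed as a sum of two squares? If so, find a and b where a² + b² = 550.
Not possible

Factorization: 550 = 2 × 5^2 × 11
By Fermat: n is sum of two squares iff every prime p ≡ 3 (mod 4) appears to even power.
Prime(s) ≡ 3 (mod 4) with odd exponent: [(11, 1)]
Therefore 550 cannot be expressed as a² + b².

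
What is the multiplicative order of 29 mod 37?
12

37 is prime, so ord(29) divides φ(37) = 36.
Divisors of 36: 1, 2, 3, 4, 6, 9, 12, 18, 36.
Repeated squaring: 29^1 ≡ 29, 29^2 ≡ 27, 29^4 ≡ 26, 29^8 ≡ 10, 29^16 ≡ 26, 29^32 ≡ 10 (mod 37).
Test 29^d mod 37 for each divisor d in increasing order:
29^1 ≡ 29
29^2 ≡ 27
29^3 = 29^2·29^1 ≡ 6
29^4 ≡ 26
29^6 = 29^4·29^2 ≡ 36
29^9 = 29^8·29^1 ≡ 31
29^12 = 29^8·29^4 ≡ 1  ← first divisor giving 1
The order is 12.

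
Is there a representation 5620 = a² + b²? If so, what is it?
12² + 74² (a=12, b=74)

Factorization: 5620 = 2^2 × 5 × 281
By Fermat: n is sum of two squares iff every prime p ≡ 3 (mod 4) appears to even power.
All primes ≡ 3 (mod 4) appear to even power.
Search a = 0, 1, 2, … for 5620 - a² a perfect square: first hit at a = 12: 5620 - 144 = 5476 = 74².
5620 = 12² + 74² = 144 + 5476 ✓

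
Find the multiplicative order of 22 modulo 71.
70

71 is prime, so ord(22) divides φ(71) = 70.
Divisors of 70: 1, 2, 5, 7, 10, 14, 35, 70.
Repeated squaring: 22^1 ≡ 22, 22^2 ≡ 58, 22^4 ≡ 27, 22^8 ≡ 19, 22^16 ≡ 6, 22^32 ≡ 36, 22^64 ≡ 18 (mod 71).
Test 22^d mod 71 for each divisor d in increasing order:
22^1 ≡ 22
22^2 ≡ 58
22^5 = 22^4·22^1 ≡ 26
22^7 = 22^4·22^2·22^1 ≡ 17
22^10 = 22^8·22^2 ≡ 37
22^14 = 22^8·22^4·22^2 ≡ 5
22^35 = 22^32·22^2·22^1 ≡ 70
22^70 = 22^64·22^4·22^2 ≡ 1  ← first divisor giving 1
The order is 70.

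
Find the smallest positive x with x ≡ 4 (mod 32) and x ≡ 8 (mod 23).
100

Using Chinese Remainder Theorem:
M = 32 × 23 = 736
M1 = 23, M2 = 32
y1 = 23^(-1) mod 32 = 7
y2 = 32^(-1) mod 23 = 18
x = (4×23×7 + 8×32×18) mod 736 = 100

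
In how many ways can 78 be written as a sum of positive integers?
12132164

p(n) counts ways to write n as a sum of positive integers (order ignored).
Euler's pentagonal recurrence: p(k) = p(k-1) + p(k-2) - p(k-5) - p(k-7) + p(k-12) + p(k-15) - ... (offsets j(3j∓1)/2, signs ++--, p(0)=1, p(<0)=0).
DP table for k = 0..77: p(0)=1, p(1)=1, p(2)=2, p(3)=3, p(4)=5, p(5)=7, p(6)=11, p(7)=15, p(8)=22, p(9)=30, p(10)=42, p(11)=56, p(12)=77, p(13)=101, p(14)=135, p(15)=176, p(16)=231, p(17)=297, p(18)=385, p(19)=490, p(20)=627, p(21)=792, p(22)=1002, p(23)=1255, p(24)=1575, p(25)=1958, p(26)=2436, p(27)=3010, p(28)=3718, p(29)=4565, p(30)=5604, p(31)=6842, p(32)=8349, p(33)=10143, p(34)=12310, p(35)=14883, p(36)=17977, p(37)=21637, p(38)=26015, p(39)=31185, p(40)=37338, p(41)=44583, p(42)=53174, p(43)=63261, p(44)=75175, p(45)=89134, p(46)=105558, p(47)=124754, p(48)=147273, p(49)=173525, p(50)=204226, p(51)=239943, p(52)=281589, p(53)=329931, p(54)=386155, p(55)=451276, p(56)=526823, p(57)=614154, p(58)=715220, p(59)=831820, p(60)=966467, p(61)=1121505, p(62)=1300156, p(63)=1505499, p(64)=1741630, p(65)=2012558, p(66)=2323520, p(67)=2679689, p(68)=3087735, p(69)=3554345, p(70)=4087968, p(71)=4697205, p(72)=5392783, p(73)=6185689, p(74)=7089500, p(75)=8118264, p(76)=9289091, p(77)=10619863.
Final step: p(78) = p(77) + p(76) - p(73) - p(71) + p(66) + p(63) - p(56) - p(52) + p(43) + p(38) - p(27) - p(21) + p(8) + p(1)
= 10619863 + 9289091 - 6185689 - 4697205 + 2323520 + 1505499 - 526823 - 281589 + 63261 + 26015 - 3010 - 792 + 22 + 1
= 12132164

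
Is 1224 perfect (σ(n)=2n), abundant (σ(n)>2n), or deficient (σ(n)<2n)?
abundant

Proper divisors of 1224: sum = 1 + 2 + 3 + 4 + 6 + 8 + 9 + 12 + ... + 204 + 306 + 408 + 612 (23 divisors) = 2286
Since 2286 > 1224, 1224 is abundant.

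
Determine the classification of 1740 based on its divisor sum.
abundant

Proper divisors of 1740: sum = 1 + 2 + 3 + 4 + 5 + 6 + 10 + 12 + ... + 348 + 435 + 580 + 870 (23 divisors) = 3300
Since 3300 > 1740, 1740 is abundant.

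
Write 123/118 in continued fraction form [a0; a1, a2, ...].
[1; 23, 1, 1, 2]

Euclidean algorithm steps:
123 = 1 × 118 + 5
118 = 23 × 5 + 3
5 = 1 × 3 + 2
3 = 1 × 2 + 1
2 = 2 × 1 + 0
Continued fraction: [1; 23, 1, 1, 2]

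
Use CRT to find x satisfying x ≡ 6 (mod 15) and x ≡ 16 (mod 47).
486

Using Chinese Remainder Theorem:
M = 15 × 47 = 705
M1 = 47, M2 = 15
y1 = 47^(-1) mod 15 = 8
y2 = 15^(-1) mod 47 = 22
x = (6×47×8 + 16×15×22) mod 705 = 486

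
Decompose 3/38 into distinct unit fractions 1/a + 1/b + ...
1/13 + 1/494

Greedy algorithm:
3/38: ceiling(38/3) = 13, use 1/13
1/494: ceiling(494/1) = 494, use 1/494
Result: 3/38 = 1/13 + 1/494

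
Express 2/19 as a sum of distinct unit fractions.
1/10 + 1/190

Greedy algorithm:
2/19: ceiling(19/2) = 10, use 1/10
1/190: ceiling(190/1) = 190, use 1/190
Result: 2/19 = 1/10 + 1/190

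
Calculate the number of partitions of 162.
129913904637

p(n) counts ways to write n as a sum of positive integers (order ignored).
Euler's pentagonal recurrence: p(k) = p(k-1) + p(k-2) - p(k-5) - p(k-7) + p(k-12) + p(k-15) - ... (offsets j(3j∓1)/2, signs ++--, p(0)=1, p(<0)=0).
DP table for k = 0..161: p(0)=1, p(1)=1, p(2)=2, p(3)=3, p(4)=5, p(5)=7, p(6)=11, p(7)=15, p(8)=22, p(9)=30, p(10)=42, p(11)=56, p(12)=77, p(13)=101, p(14)=135, p(15)=176, p(16)=231, p(17)=297, p(18)=385, p(19)=490, p(20)=627, p(21)=792, p(22)=1002, p(23)=1255, p(24)=1575, p(25)=1958, p(26)=2436, p(27)=3010, p(28)=3718, p(29)=4565, p(30)=5604, p(31)=6842, p(32)=8349, p(33)=10143, p(34)=12310, p(35)=14883, p(36)=17977, p(37)=21637, p(38)=26015, p(39)=31185, p(40)=37338, p(41)=44583, p(42)=53174, p(43)=63261, p(44)=75175, p(45)=89134, p(46)=105558, p(47)=124754, p(48)=147273, p(49)=173525, p(50)=204226, p(51)=239943, p(52)=281589, p(53)=329931, p(54)=386155, p(55)=451276, p(56)=526823, p(57)=614154, p(58)=715220, p(59)=831820, p(60)=966467, p(61)=1121505, p(62)=1300156, p(63)=1505499, p(64)=1741630, p(65)=2012558, p(66)=2323520, p(67)=2679689, p(68)=3087735, p(69)=3554345, p(70)=4087968, p(71)=4697205, p(72)=5392783, p(73)=6185689, p(74)=7089500, p(75)=8118264, p(76)=9289091, p(77)=10619863, p(78)=12132164, p(79)=13848650, p(80)=15796476, p(81)=18004327, p(82)=20506255, p(83)=23338469, p(84)=26543660, p(85)=30167357, p(86)=34262962, p(87)=38887673, p(88)=44108109, p(89)=49995925, p(90)=56634173, p(91)=64112359, p(92)=72533807, p(93)=82010177, p(94)=92669720, p(95)=104651419, p(96)=118114304, p(97)=133230930, p(98)=150198136, p(99)=169229875, p(100)=190569292, p(101)=214481126, p(102)=241265379, p(103)=271248950, p(104)=304801365, p(105)=342325709, p(106)=384276336, p(107)=431149389, p(108)=483502844, p(109)=541946240, p(110)=607163746, p(111)=679903203, p(112)=761002156, p(113)=851376628, p(114)=952050665, p(115)=1064144451, p(116)=1188908248, p(117)=1327710076, p(118)=1482074143, p(119)=1653668665, p(120)=1844349560, p(121)=2056148051, p(122)=2291320912, p(123)=2552338241, p(124)=2841940500, p(125)=3163127352, p(126)=3519222692, p(127)=3913864295, p(128)=4351078600, p(129)=4835271870, p(130)=5371315400, p(131)=5964539504, p(132)=6620830889, p(133)=7346629512, p(134)=8149040695, p(135)=9035836076, p(136)=10015581680, p(137)=11097645016, p(138)=12292341831, p(139)=13610949895, p(140)=15065878135, p(141)=16670689208, p(142)=18440293320, p(143)=20390982757, p(144)=22540654445, p(145)=24908858009, p(146)=27517052599, p(147)=30388671978, p(148)=33549419497, p(149)=37027355200, p(150)=40853235313, p(151)=45060624582, p(152)=49686288421, p(153)=54770336324, p(154)=60356673280, p(155)=66493182097, p(156)=73232243759, p(157)=80630964769, p(158)=88751778802, p(159)=97662728555, p(160)=107438159466, p(161)=118159068427.
Final step: p(162) = p(161) + p(160) - p(157) - p(155) + p(150) + p(147) - p(140) - p(136) + p(127) + p(122) - p(111) - p(105) + p(92) + p(85) - p(70) - p(62) + p(45) + p(36) - p(17) - p(7)
= 118159068427 + 107438159466 - 80630964769 - 66493182097 + 40853235313 + 30388671978 - 15065878135 - 10015581680 + 3913864295 + 2291320912 - 679903203 - 342325709 + 72533807 + 30167357 - 4087968 - 1300156 + 89134 + 17977 - 297 - 15
= 129913904637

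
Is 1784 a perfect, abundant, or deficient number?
deficient

Proper divisors of 1784: sum = 1 + 2 + 4 + 8 + 223 + 446 + 892 = 1576
Since 1576 < 1784, 1784 is deficient.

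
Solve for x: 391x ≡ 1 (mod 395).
296

gcd(391, 395) = 1, so the inverse exists.
Extended Euclidean algorithm on (395, 391):
395 = 1 × 391 + 4  ⟹  4 = (1)·395 + (-1)·391
391 = 97 × 4 + 3  ⟹  3 = (-97)·395 + (98)·391
4 = 1 × 3 + 1  ⟹  1 = (98)·395 + (-99)·391
So (-99)·391 ≡ 1 (mod 395), i.e. 391^(-1) ≡ -99 ≡ 296 (mod 395).
Check: 391 × 296 = 115736 ≡ 1 (mod 395)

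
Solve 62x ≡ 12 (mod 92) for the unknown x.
x ≡ 18 (mod 46)

gcd(62, 92) = 2, which divides 12, so solutions exist.
Divide through by 2: 31x ≡ 6 (mod 46).
Find 31^(-1) mod 46 by the extended Euclidean algorithm:
46 = 1 × 31 + 15  ⟹  15 = (1)·46 + (-1)·31
31 = 2 × 15 + 1  ⟹  1 = (-2)·46 + (3)·31
So (3)·31 ≡ 1 (mod 46), i.e. 31^(-1) ≡ 3 (mod 46).
x ≡ 3 × 6 = 18 ≡ 18 (mod 46).
Check: 62 × 18 = 1116 ≡ 12 (mod 92).
x ≡ 18 (mod 46), giving 2 solutions mod 92.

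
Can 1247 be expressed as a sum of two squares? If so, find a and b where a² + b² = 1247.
Not possible

Factorization: 1247 = 29 × 43
By Fermat: n is sum of two squares iff every prime p ≡ 3 (mod 4) appears to even power.
Prime(s) ≡ 3 (mod 4) with odd exponent: [(43, 1)]
Therefore 1247 cannot be expressed as a² + b².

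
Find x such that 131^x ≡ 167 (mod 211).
29

Baby-step giant-step with step n = ⌈√211⌉ = 15.
Baby steps 131^j mod 211 (j:value) for j=0..14: 0:1, 1:131, 2:70, 3:97, 4:47, 5:38, 6:125, 7:128, 8:99, 9:98, 10:178, 11:108, 12:11, 13:175, 14:137.
Giant-step multiplier: 131^(-15) ≡ 131^(210-15) = 131^195 ≡ 88 (mod 211).
Giant steps γ_i = 167·88^i mod 211: γ_0=167, γ_1=137 (in table at j=14).
x = i·n + j = 1·15 + 14 = 29.
Check: 131^29 ≡ 167 (mod 211).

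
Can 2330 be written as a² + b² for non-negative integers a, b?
11² + 47² (a=11, b=47)

Factorization: 2330 = 2 × 5 × 233
By Fermat: n is sum of two squares iff every prime p ≡ 3 (mod 4) appears to even power.
All primes ≡ 3 (mod 4) appear to even power.
Search a = 0, 1, 2, … for 2330 - a² a perfect square: first hit at a = 11: 2330 - 121 = 2209 = 47².
2330 = 11² + 47² = 121 + 2209 ✓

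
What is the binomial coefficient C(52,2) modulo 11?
6

Using Lucas' theorem:
Write n=52 and k=2 in base 11:
n in base 11: [4, 8]
k in base 11: [0, 2]
C(52,2) mod 11 = ∏ C(n_i, k_i) mod 11
Digit binomials (mod 11): C(4,0) = 1; C(8,2) = 28 ≡ 6
Product: 1 × 6 = 6 ≡ 6 (mod 11)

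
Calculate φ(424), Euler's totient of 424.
208

424 = 2^3 × 53
φ(n) = n × ∏(1 - 1/p) for each prime p dividing n
φ(424) = 424 × (1 - 1/2) × (1 - 1/53) = 208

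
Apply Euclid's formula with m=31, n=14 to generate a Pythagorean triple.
(765, 868, 1157)

Euclid's formula: a = m² - n², b = 2mn, c = m² + n²
m = 31, n = 14
a = 31² - 14² = 961 - 196 = 765
b = 2 × 31 × 14 = 868
c = 31² + 14² = 961 + 196 = 1157
Verification: 765² + 868² = 585225 + 753424 = 1338649 = 1157² ✓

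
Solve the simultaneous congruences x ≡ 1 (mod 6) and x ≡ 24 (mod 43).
67

Using Chinese Remainder Theorem:
M = 6 × 43 = 258
M1 = 43, M2 = 6
y1 = 43^(-1) mod 6 = 1
y2 = 6^(-1) mod 43 = 36
x = (1×43×1 + 24×6×36) mod 258 = 67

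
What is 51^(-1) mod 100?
51

gcd(51, 100) = 1, so the inverse exists.
Extended Euclidean algorithm on (100, 51):
100 = 1 × 51 + 49  ⟹  49 = (1)·100 + (-1)·51
51 = 1 × 49 + 2  ⟹  2 = (-1)·100 + (2)·51
49 = 24 × 2 + 1  ⟹  1 = (25)·100 + (-49)·51
So (-49)·51 ≡ 1 (mod 100), i.e. 51^(-1) ≡ -49 ≡ 51 (mod 100).
Check: 51 × 51 = 2601 ≡ 1 (mod 100)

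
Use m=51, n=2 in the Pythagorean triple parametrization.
(2597, 204, 2605)

Euclid's formula: a = m² - n², b = 2mn, c = m² + n²
m = 51, n = 2
a = 51² - 2² = 2601 - 4 = 2597
b = 2 × 51 × 2 = 204
c = 51² + 2² = 2601 + 4 = 2605
Verification: 2597² + 204² = 6744409 + 41616 = 6786025 = 2605² ✓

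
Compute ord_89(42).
44

89 is prime, so ord(42) divides φ(89) = 88.
Divisors of 88: 1, 2, 4, 8, 11, 22, 44, 88.
Repeated squaring: 42^1 ≡ 42, 42^2 ≡ 73, 42^4 ≡ 78, 42^8 ≡ 32, 42^16 ≡ 45, 42^32 ≡ 67, 42^64 ≡ 39 (mod 89).
Test 42^d mod 89 for each divisor d in increasing order:
42^1 ≡ 42
42^2 ≡ 73
42^4 ≡ 78
42^8 ≡ 32
42^11 = 42^8·42^2·42^1 ≡ 34
42^22 = 42^16·42^4·42^2 ≡ 88
42^44 = 42^32·42^8·42^4 ≡ 1  ← first divisor giving 1
The order is 44.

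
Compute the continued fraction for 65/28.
[2; 3, 9]

Euclidean algorithm steps:
65 = 2 × 28 + 9
28 = 3 × 9 + 1
9 = 9 × 1 + 0
Continued fraction: [2; 3, 9]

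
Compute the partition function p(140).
15065878135

p(n) counts ways to write n as a sum of positive integers (order ignored).
Euler's pentagonal recurrence: p(k) = p(k-1) + p(k-2) - p(k-5) - p(k-7) + p(k-12) + p(k-15) - ... (offsets j(3j∓1)/2, signs ++--, p(0)=1, p(<0)=0).
DP table for k = 0..139: p(0)=1, p(1)=1, p(2)=2, p(3)=3, p(4)=5, p(5)=7, p(6)=11, p(7)=15, p(8)=22, p(9)=30, p(10)=42, p(11)=56, p(12)=77, p(13)=101, p(14)=135, p(15)=176, p(16)=231, p(17)=297, p(18)=385, p(19)=490, p(20)=627, p(21)=792, p(22)=1002, p(23)=1255, p(24)=1575, p(25)=1958, p(26)=2436, p(27)=3010, p(28)=3718, p(29)=4565, p(30)=5604, p(31)=6842, p(32)=8349, p(33)=10143, p(34)=12310, p(35)=14883, p(36)=17977, p(37)=21637, p(38)=26015, p(39)=31185, p(40)=37338, p(41)=44583, p(42)=53174, p(43)=63261, p(44)=75175, p(45)=89134, p(46)=105558, p(47)=124754, p(48)=147273, p(49)=173525, p(50)=204226, p(51)=239943, p(52)=281589, p(53)=329931, p(54)=386155, p(55)=451276, p(56)=526823, p(57)=614154, p(58)=715220, p(59)=831820, p(60)=966467, p(61)=1121505, p(62)=1300156, p(63)=1505499, p(64)=1741630, p(65)=2012558, p(66)=2323520, p(67)=2679689, p(68)=3087735, p(69)=3554345, p(70)=4087968, p(71)=4697205, p(72)=5392783, p(73)=6185689, p(74)=7089500, p(75)=8118264, p(76)=9289091, p(77)=10619863, p(78)=12132164, p(79)=13848650, p(80)=15796476, p(81)=18004327, p(82)=20506255, p(83)=23338469, p(84)=26543660, p(85)=30167357, p(86)=34262962, p(87)=38887673, p(88)=44108109, p(89)=49995925, p(90)=56634173, p(91)=64112359, p(92)=72533807, p(93)=82010177, p(94)=92669720, p(95)=104651419, p(96)=118114304, p(97)=133230930, p(98)=150198136, p(99)=169229875, p(100)=190569292, p(101)=214481126, p(102)=241265379, p(103)=271248950, p(104)=304801365, p(105)=342325709, p(106)=384276336, p(107)=431149389, p(108)=483502844, p(109)=541946240, p(110)=607163746, p(111)=679903203, p(112)=761002156, p(113)=851376628, p(114)=952050665, p(115)=1064144451, p(116)=1188908248, p(117)=1327710076, p(118)=1482074143, p(119)=1653668665, p(120)=1844349560, p(121)=2056148051, p(122)=2291320912, p(123)=2552338241, p(124)=2841940500, p(125)=3163127352, p(126)=3519222692, p(127)=3913864295, p(128)=4351078600, p(129)=4835271870, p(130)=5371315400, p(131)=5964539504, p(132)=6620830889, p(133)=7346629512, p(134)=8149040695, p(135)=9035836076, p(136)=10015581680, p(137)=11097645016, p(138)=12292341831, p(139)=13610949895.
Final step: p(140) = p(139) + p(138) - p(135) - p(133) + p(128) + p(125) - p(118) - p(114) + p(105) + p(100) - p(89) - p(83) + p(70) + p(63) - p(48) - p(40) + p(23) + p(14)
= 13610949895 + 12292341831 - 9035836076 - 7346629512 + 4351078600 + 3163127352 - 1482074143 - 952050665 + 342325709 + 190569292 - 49995925 - 23338469 + 4087968 + 1505499 - 147273 - 37338 + 1255 + 135
= 15065878135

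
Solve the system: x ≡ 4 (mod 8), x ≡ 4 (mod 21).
4

Using Chinese Remainder Theorem:
M = 8 × 21 = 168
M1 = 21, M2 = 8
y1 = 21^(-1) mod 8 = 5
y2 = 8^(-1) mod 21 = 8
x = (4×21×5 + 4×8×8) mod 168 = 4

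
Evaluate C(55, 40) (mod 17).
0

Using Lucas' theorem:
Write n=55 and k=40 in base 17:
n in base 17: [3, 4]
k in base 17: [2, 6]
C(55,40) mod 17 = ∏ C(n_i, k_i) mod 17
Digit binomials (mod 17): C(3,2) = 3; C(4,6) = 0 (k_i > n_i)
Product: 3 × 0 = 0 ≡ 0 (mod 17)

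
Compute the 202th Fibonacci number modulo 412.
95

Matrix identity: Q^n = [[F_(n+1), F_n], [F_n, F_(n-1)]] with Q = [[1,1],[1,0]].
n = 202 = 11001010₂. Square-and-multiply, entries mod 412:
Q^1 = [[1,1],[1,0]]
Q^3 = (Q^1)²·Q = [[3,2],[2,1]]
Q^6 = (Q^3)² = [[13,8],[8,5]]
Q^12 = (Q^6)² = [[233,144],[144,89]]
Q^25 = (Q^12)²·Q = [[265,41],[41,224]]
Q^50 = (Q^25)² = [[218,273],[273,357]]
Q^101 = (Q^50)²·Q = [[104,101],[101,3]]
Q^202 = (Q^101)² = [[5,95],[95,322]]
F_202 mod 412 = Q^202[0][1] = 95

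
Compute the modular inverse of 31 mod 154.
5

gcd(31, 154) = 1, so the inverse exists.
Extended Euclidean algorithm on (154, 31):
154 = 4 × 31 + 30  ⟹  30 = (1)·154 + (-4)·31
31 = 1 × 30 + 1  ⟹  1 = (-1)·154 + (5)·31
So (5)·31 ≡ 1 (mod 154), i.e. 31^(-1) ≡ 5 (mod 154).
Check: 31 × 5 = 155 ≡ 1 (mod 154)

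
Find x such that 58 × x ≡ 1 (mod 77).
4

gcd(58, 77) = 1, so the inverse exists.
Extended Euclidean algorithm on (77, 58):
77 = 1 × 58 + 19  ⟹  19 = (1)·77 + (-1)·58
58 = 3 × 19 + 1  ⟹  1 = (-3)·77 + (4)·58
So (4)·58 ≡ 1 (mod 77), i.e. 58^(-1) ≡ 4 (mod 77).
Check: 58 × 4 = 232 ≡ 1 (mod 77)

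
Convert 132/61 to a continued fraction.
[2; 6, 10]

Euclidean algorithm steps:
132 = 2 × 61 + 10
61 = 6 × 10 + 1
10 = 10 × 1 + 0
Continued fraction: [2; 6, 10]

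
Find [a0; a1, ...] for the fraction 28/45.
[0; 1, 1, 1, 1, 1, 5]

Euclidean algorithm steps:
28 = 0 × 45 + 28
45 = 1 × 28 + 17
28 = 1 × 17 + 11
17 = 1 × 11 + 6
11 = 1 × 6 + 5
6 = 1 × 5 + 1
5 = 5 × 1 + 0
Continued fraction: [0; 1, 1, 1, 1, 1, 5]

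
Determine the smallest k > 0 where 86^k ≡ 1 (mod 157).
78

157 is prime, so ord(86) divides φ(157) = 156.
Divisors of 156: 1, 2, 3, 4, 6, 12, 13, 26, 39, 52, 78, 156.
Repeated squaring: 86^1 ≡ 86, 86^2 ≡ 17, 86^4 ≡ 132, 86^8 ≡ 154, 86^16 ≡ 9, 86^32 ≡ 81, 86^64 ≡ 124, 86^128 ≡ 147 (mod 157).
Test 86^d mod 157 for each divisor d in increasing order:
86^1 ≡ 86
86^2 ≡ 17
86^3 = 86^2·86^1 ≡ 49
86^4 ≡ 132
86^6 = 86^4·86^2 ≡ 46
86^12 = 86^8·86^4 ≡ 75
86^13 = 86^8·86^4·86^1 ≡ 13
86^26 = 86^16·86^8·86^2 ≡ 12
86^39 = 86^32·86^4·86^2·86^1 ≡ 156
86^52 = 86^32·86^16·86^4 ≡ 144
86^78 = 86^64·86^8·86^4·86^2 ≡ 1  ← first divisor giving 1
The order is 78.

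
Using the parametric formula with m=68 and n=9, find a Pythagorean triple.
(4543, 1224, 4705)

Euclid's formula: a = m² - n², b = 2mn, c = m² + n²
m = 68, n = 9
a = 68² - 9² = 4624 - 81 = 4543
b = 2 × 68 × 9 = 1224
c = 68² + 9² = 4624 + 81 = 4705
Verification: 4543² + 1224² = 20638849 + 1498176 = 22137025 = 4705² ✓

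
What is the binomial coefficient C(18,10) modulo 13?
0

Using Lucas' theorem:
Write n=18 and k=10 in base 13:
n in base 13: [1, 5]
k in base 13: [0, 10]
C(18,10) mod 13 = ∏ C(n_i, k_i) mod 13
Digit binomials (mod 13): C(1,0) = 1; C(5,10) = 0 (k_i > n_i)
Product: 1 × 0 = 0 ≡ 0 (mod 13)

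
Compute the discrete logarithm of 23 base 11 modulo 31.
9

Baby-step giant-step with step n = ⌈√31⌉ = 6.
Baby steps 11^j mod 31 (j:value) for j=0..5: 0:1, 1:11, 2:28, 3:29, 4:9, 5:6.
Giant-step multiplier: 11^(-6) ≡ 11^(30-6) = 11^24 ≡ 8 (mod 31).
Giant steps γ_i = 23·8^i mod 31: γ_0=23, γ_1=29 (in table at j=3).
x = i·n + j = 1·6 + 3 = 9.
Check: 11^9 ≡ 23 (mod 31).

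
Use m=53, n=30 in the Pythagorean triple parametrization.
(1909, 3180, 3709)

Euclid's formula: a = m² - n², b = 2mn, c = m² + n²
m = 53, n = 30
a = 53² - 30² = 2809 - 900 = 1909
b = 2 × 53 × 30 = 3180
c = 53² + 30² = 2809 + 900 = 3709
Verification: 1909² + 3180² = 3644281 + 10112400 = 13756681 = 3709² ✓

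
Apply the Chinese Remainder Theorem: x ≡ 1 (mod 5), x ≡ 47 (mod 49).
96

Using Chinese Remainder Theorem:
M = 5 × 49 = 245
M1 = 49, M2 = 5
y1 = 49^(-1) mod 5 = 4
y2 = 5^(-1) mod 49 = 10
x = (1×49×4 + 47×5×10) mod 245 = 96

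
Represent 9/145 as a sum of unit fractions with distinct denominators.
1/17 + 1/309 + 1/108813 + 1/13813538318 + 1/381627681711894999930

Greedy algorithm:
9/145: ceiling(145/9) = 17, use 1/17
8/2465: ceiling(2465/8) = 309, use 1/309
7/761685: ceiling(761685/7) = 108813, use 1/108813
2/27627076635: ceiling(27627076635/2) = 13813538318, use 1/13813538318
1/381627681711894999930: ceiling(381627681711894999930/1) = 381627681711894999930, use 1/381627681711894999930
Result: 9/145 = 1/17 + 1/309 + 1/108813 + 1/13813538318 + 1/381627681711894999930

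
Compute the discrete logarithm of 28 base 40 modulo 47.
28

Baby-step giant-step with step n = ⌈√47⌉ = 7.
Baby steps 40^j mod 47 (j:value) for j=0..6: 0:1, 1:40, 2:2, 3:33, 4:4, 5:19, 6:8.
Giant-step multiplier: 40^(-7) ≡ 40^(46-7) = 40^39 ≡ 26 (mod 47).
Giant steps γ_i = 28·26^i mod 47: γ_0=28, γ_1=23, γ_2=34, γ_3=38, γ_4=1 (in table at j=0).
x = i·n + j = 4·7 + 0 = 28.
Check: 40^28 ≡ 28 (mod 47).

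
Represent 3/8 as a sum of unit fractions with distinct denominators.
1/3 + 1/24

Greedy algorithm:
3/8: ceiling(8/3) = 3, use 1/3
1/24: ceiling(24/1) = 24, use 1/24
Result: 3/8 = 1/3 + 1/24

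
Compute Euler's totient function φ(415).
328

415 = 5 × 83
φ(n) = n × ∏(1 - 1/p) for each prime p dividing n
φ(415) = 415 × (1 - 1/5) × (1 - 1/83) = 328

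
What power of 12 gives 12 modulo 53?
1

Baby-step giant-step with step n = ⌈√53⌉ = 8.
Baby steps 12^j mod 53 (j:value) for j=0..7: 0:1, 1:12, 2:38, 3:32, 4:13, 5:50, 6:17, 7:45.
h = 12 is already in the table at j=1, so x = 1.
Check: 12^1 ≡ 12 (mod 53).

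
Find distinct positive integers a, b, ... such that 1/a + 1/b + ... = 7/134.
1/20 + 1/447 + 1/598980

Greedy algorithm:
7/134: ceiling(134/7) = 20, use 1/20
3/1340: ceiling(1340/3) = 447, use 1/447
1/598980: ceiling(598980/1) = 598980, use 1/598980
Result: 7/134 = 1/20 + 1/447 + 1/598980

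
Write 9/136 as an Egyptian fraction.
1/16 + 1/272

Greedy algorithm:
9/136: ceiling(136/9) = 16, use 1/16
1/272: ceiling(272/1) = 272, use 1/272
Result: 9/136 = 1/16 + 1/272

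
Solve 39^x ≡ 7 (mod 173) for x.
51

Baby-step giant-step with step n = ⌈√173⌉ = 14.
Baby steps 39^j mod 173 (j:value) for j=0..13: 0:1, 1:39, 2:137, 3:153, 4:85, 5:28, 6:54, 7:30, 8:132, 9:131, 10:92, 11:128, 12:148, 13:63.
Giant-step multiplier: 39^(-14) ≡ 39^(172-14) = 39^158 ≡ 89 (mod 173).
Giant steps γ_i = 7·89^i mod 173: γ_0=7, γ_1=104, γ_2=87, γ_3=131 (in table at j=9).
x = i·n + j = 3·14 + 9 = 51.
Check: 39^51 ≡ 7 (mod 173).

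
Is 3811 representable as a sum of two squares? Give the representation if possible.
Not possible

Factorization: 3811 = 37 × 103
By Fermat: n is sum of two squares iff every prime p ≡ 3 (mod 4) appears to even power.
Prime(s) ≡ 3 (mod 4) with odd exponent: [(103, 1)]
Therefore 3811 cannot be expressed as a² + b².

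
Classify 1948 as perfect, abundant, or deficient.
deficient

Proper divisors of 1948: sum = 1 + 2 + 4 + 487 + 974 = 1468
Since 1468 < 1948, 1948 is deficient.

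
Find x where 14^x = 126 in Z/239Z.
227

Baby-step giant-step with step n = ⌈√239⌉ = 16.
Baby steps 14^j mod 239 (j:value) for j=0..15: 0:1, 1:14, 2:196, 3:115, 4:176, 5:74, 6:80, 7:164, 8:145, 9:118, 10:218, 11:184, 12:186, 13:214, 14:128, 15:119.
Giant-step multiplier: 14^(-16) ≡ 14^(238-16) = 14^222 ≡ 34 (mod 239).
Giant steps γ_i = 126·34^i mod 239: γ_0=126, γ_1=221, γ_2=105, γ_3=224, γ_4=207, γ_5=107, γ_6=53, γ_7=129, γ_8=84, γ_9=227, γ_10=70, γ_11=229, γ_12=138, γ_13=151, γ_14=115 (in table at j=3).
x = i·n + j = 14·16 + 3 = 227.
Check: 14^227 ≡ 126 (mod 239).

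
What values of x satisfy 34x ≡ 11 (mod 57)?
x ≡ 2 (mod 57)

gcd(34, 57) = 1, which divides 11, so solutions exist.
Find 34^(-1) mod 57 by the extended Euclidean algorithm:
57 = 1 × 34 + 23  ⟹  23 = (1)·57 + (-1)·34
34 = 1 × 23 + 11  ⟹  11 = (-1)·57 + (2)·34
23 = 2 × 11 + 1  ⟹  1 = (3)·57 + (-5)·34
So (-5)·34 ≡ 1 (mod 57), i.e. 34^(-1) ≡ -5 ≡ 52 (mod 57).
x ≡ 52 × 11 = 572 ≡ 2 (mod 57).
Check: 34 × 2 = 68 ≡ 11 (mod 57).
Unique solution: x ≡ 2 (mod 57)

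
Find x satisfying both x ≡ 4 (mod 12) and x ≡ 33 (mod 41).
484

Using Chinese Remainder Theorem:
M = 12 × 41 = 492
M1 = 41, M2 = 12
y1 = 41^(-1) mod 12 = 5
y2 = 12^(-1) mod 41 = 24
x = (4×41×5 + 33×12×24) mod 492 = 484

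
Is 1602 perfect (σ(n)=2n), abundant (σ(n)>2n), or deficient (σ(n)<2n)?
abundant

Proper divisors of 1602: sum = 1 + 2 + 3 + 6 + 9 + 18 + 89 + 178 + 267 + 534 + 801 = 1908
Since 1908 > 1602, 1602 is abundant.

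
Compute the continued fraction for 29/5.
[5; 1, 4]

Euclidean algorithm steps:
29 = 5 × 5 + 4
5 = 1 × 4 + 1
4 = 4 × 1 + 0
Continued fraction: [5; 1, 4]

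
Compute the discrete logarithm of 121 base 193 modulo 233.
26

Baby-step giant-step with step n = ⌈√233⌉ = 16.
Baby steps 193^j mod 233 (j:value) for j=0..15: 0:1, 1:193, 2:202, 3:75, 4:29, 5:5, 6:33, 7:78, 8:142, 9:145, 10:25, 11:165, 12:157, 13:11, 14:26, 15:125.
Giant-step multiplier: 193^(-16) ≡ 193^(232-16) = 193^216 ≡ 135 (mod 233).
Giant steps γ_i = 121·135^i mod 233: γ_0=121, γ_1=25 (in table at j=10).
x = i·n + j = 1·16 + 10 = 26.
Check: 193^26 ≡ 121 (mod 233).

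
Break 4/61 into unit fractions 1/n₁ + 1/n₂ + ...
1/16 + 1/326 + 1/159088

Greedy algorithm:
4/61: ceiling(61/4) = 16, use 1/16
3/976: ceiling(976/3) = 326, use 1/326
1/159088: ceiling(159088/1) = 159088, use 1/159088
Result: 4/61 = 1/16 + 1/326 + 1/159088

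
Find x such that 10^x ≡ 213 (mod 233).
85

Baby-step giant-step with step n = ⌈√233⌉ = 16.
Baby steps 10^j mod 233 (j:value) for j=0..15: 0:1, 1:10, 2:100, 3:68, 4:214, 5:43, 6:197, 7:106, 8:128, 9:115, 10:218, 11:83, 12:131, 13:145, 14:52, 15:54.
Giant-step multiplier: 10^(-16) ≡ 10^(232-16) = 10^216 ≡ 148 (mod 233).
Giant steps γ_i = 213·148^i mod 233: γ_0=213, γ_1=69, γ_2=193, γ_3=138, γ_4=153, γ_5=43 (in table at j=5).
x = i·n + j = 5·16 + 5 = 85.
Check: 10^85 ≡ 213 (mod 233).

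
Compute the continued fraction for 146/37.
[3; 1, 17, 2]

Euclidean algorithm steps:
146 = 3 × 37 + 35
37 = 1 × 35 + 2
35 = 17 × 2 + 1
2 = 2 × 1 + 0
Continued fraction: [3; 1, 17, 2]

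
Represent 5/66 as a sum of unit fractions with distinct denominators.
1/14 + 1/231

Greedy algorithm:
5/66: ceiling(66/5) = 14, use 1/14
1/231: ceiling(231/1) = 231, use 1/231
Result: 5/66 = 1/14 + 1/231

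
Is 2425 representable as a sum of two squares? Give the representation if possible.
11² + 48² (a=11, b=48)

Factorization: 2425 = 5^2 × 97
By Fermat: n is sum of two squares iff every prime p ≡ 3 (mod 4) appears to even power.
All primes ≡ 3 (mod 4) appear to even power.
Search a = 0, 1, 2, … for 2425 - a² a perfect square: first hit at a = 11: 2425 - 121 = 2304 = 48².
2425 = 11² + 48² = 121 + 2304 ✓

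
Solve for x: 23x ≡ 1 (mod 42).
11

gcd(23, 42) = 1, so the inverse exists.
Extended Euclidean algorithm on (42, 23):
42 = 1 × 23 + 19  ⟹  19 = (1)·42 + (-1)·23
23 = 1 × 19 + 4  ⟹  4 = (-1)·42 + (2)·23
19 = 4 × 4 + 3  ⟹  3 = (5)·42 + (-9)·23
4 = 1 × 3 + 1  ⟹  1 = (-6)·42 + (11)·23
So (11)·23 ≡ 1 (mod 42), i.e. 23^(-1) ≡ 11 (mod 42).
Check: 23 × 11 = 253 ≡ 1 (mod 42)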